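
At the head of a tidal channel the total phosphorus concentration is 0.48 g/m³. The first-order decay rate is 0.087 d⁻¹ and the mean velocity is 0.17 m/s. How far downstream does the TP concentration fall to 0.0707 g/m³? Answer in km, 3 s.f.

323 km

From C = C₀·e^(−kt), t = ln(C₀/C)/k = ln(0.48/0.0707)/0.087 = 1.915/0.087 = 22.02 d.
Distance = v·t = 0.17 m/s × 1.902e+06 s = 3.234e+05 m = 323.4 km.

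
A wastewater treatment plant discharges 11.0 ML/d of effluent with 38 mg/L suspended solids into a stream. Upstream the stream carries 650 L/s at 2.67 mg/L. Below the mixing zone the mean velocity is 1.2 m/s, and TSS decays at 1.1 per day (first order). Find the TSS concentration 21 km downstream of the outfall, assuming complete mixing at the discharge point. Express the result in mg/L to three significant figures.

6.77 mg/L

11.0 ML/d = 0.1273 m³/s.
650 L/s = 0.65 m³/s.
After complete mixing, C₀ = (0.1273·38 + 0.65·2.67) / 0.7773 = 8.457 mg/L.
Travel time t = 2.1e+04 m / 1.2 m/s = 1.75e+04 s = 0.2025 d.
C = 8.457·exp(−1.1·0.2025) = 8.457·0.8003 = 6.768 mg/L.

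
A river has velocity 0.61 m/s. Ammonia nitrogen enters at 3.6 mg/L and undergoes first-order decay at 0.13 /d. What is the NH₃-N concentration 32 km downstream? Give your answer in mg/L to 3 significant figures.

3.33 mg/L

Travel time t = 32 km / 0.61 m/s = 3.2e+04/0.61 = 5.246e+04 s = 0.6072 d.
First-order decay: C = 3.6·exp(−0.13·0.6072) = 3.6·0.9241 = 3.327 mg/L.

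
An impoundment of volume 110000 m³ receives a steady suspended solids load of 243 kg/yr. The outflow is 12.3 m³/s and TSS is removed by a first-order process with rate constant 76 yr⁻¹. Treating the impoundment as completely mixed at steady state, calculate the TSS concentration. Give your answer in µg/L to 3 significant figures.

Outflow Q = 12.3 m³/s × 3.156e+07 s/yr = 3.882e+08 m³/yr.
Steady-state CSTR mass balance: W = Q·C + k·V·C, so C = W/(Q + kV).
Q + kV = 3.882e+08 + 76·110000 = 3.965e+08 m³/yr.
C = 243/3.965e+08 = 6.128e-07 kg/m³ = 0.0006128 mg/L = 0.6128 µg/L.

0.613 µg/L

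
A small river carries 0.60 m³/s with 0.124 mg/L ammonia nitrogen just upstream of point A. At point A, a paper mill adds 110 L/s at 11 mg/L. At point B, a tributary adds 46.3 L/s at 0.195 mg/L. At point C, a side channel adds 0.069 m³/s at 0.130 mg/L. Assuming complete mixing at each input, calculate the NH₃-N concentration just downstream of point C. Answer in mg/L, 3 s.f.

110 L/s = 0.11 m³/s.
After input A: C = (0.6·0.124 + 0.11·11) / 0.71 = 1.809 mg/L.
46.3 L/s = 0.0463 m³/s.
After input B: C = (0.71·1.809 + 0.0463·0.195) / 0.7563 = 1.71 mg/L.
After input C: C = (0.7563·1.71 + 0.069·0.13) / 0.8253 = 1.578 mg/L.

1.58 mg/L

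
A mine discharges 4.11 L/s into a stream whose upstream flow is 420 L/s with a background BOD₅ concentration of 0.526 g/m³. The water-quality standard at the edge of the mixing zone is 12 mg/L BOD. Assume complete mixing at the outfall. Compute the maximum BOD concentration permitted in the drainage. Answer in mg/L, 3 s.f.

1180 mg/L

4.11 L/s = 0.00411 m³/s.
420 L/s = 0.42 m³/s.
Mass balance: 12·0.4241 = 0.00411·Cₑ + 0.42·0.526.
Cₑ = (5.089 − 0.2209) / 0.00411 = 1185 mg/L.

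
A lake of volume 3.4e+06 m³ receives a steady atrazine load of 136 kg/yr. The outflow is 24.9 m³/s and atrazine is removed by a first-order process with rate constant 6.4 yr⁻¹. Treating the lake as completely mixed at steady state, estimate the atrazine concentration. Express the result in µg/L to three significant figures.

0.168 µg/L

Outflow Q = 24.9 m³/s × 3.156e+07 s/yr = 7.858e+08 m³/yr.
Steady-state CSTR mass balance: W = Q·C + k·V·C, so C = W/(Q + kV).
Q + kV = 7.858e+08 + 6.4·3.4e+06 = 8.075e+08 m³/yr.
C = 136/8.075e+08 = 1.684e-07 kg/m³ = 0.0001684 mg/L = 0.1684 µg/L.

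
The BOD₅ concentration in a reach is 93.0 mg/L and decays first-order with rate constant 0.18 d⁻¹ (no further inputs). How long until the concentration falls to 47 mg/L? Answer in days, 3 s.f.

t = ln(C₀/C)/k = ln(93.0/47)/0.18 = 0.6825/0.18 = 3.791 d.

3.79 d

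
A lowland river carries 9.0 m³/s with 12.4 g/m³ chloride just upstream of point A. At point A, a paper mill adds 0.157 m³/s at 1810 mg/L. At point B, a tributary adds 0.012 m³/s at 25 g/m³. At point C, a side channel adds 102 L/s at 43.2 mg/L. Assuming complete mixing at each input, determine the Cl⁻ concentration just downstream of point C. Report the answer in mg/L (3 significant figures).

43.2 mg/L

After input A: C = (9·12.4 + 0.157·1810) / 9.157 = 43.22 mg/L.
After input B: C = (9.157·43.22 + 0.012·25) / 9.169 = 43.2 mg/L.
102 L/s = 0.102 m³/s.
After input C: C = (9.169·43.2 + 0.102·43.2) / 9.271 = 43.2 mg/L.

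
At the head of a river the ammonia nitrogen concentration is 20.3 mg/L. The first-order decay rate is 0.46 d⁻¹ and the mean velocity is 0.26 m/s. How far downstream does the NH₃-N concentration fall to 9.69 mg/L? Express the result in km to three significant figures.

36.1 km

From C = C₀·e^(−kt), t = ln(C₀/C)/k = ln(20.3/9.69)/0.46 = 0.7395/0.46 = 1.608 d.
Distance = v·t = 0.26 m/s × 1.389e+05 s = 3.611e+04 m = 36.11 km.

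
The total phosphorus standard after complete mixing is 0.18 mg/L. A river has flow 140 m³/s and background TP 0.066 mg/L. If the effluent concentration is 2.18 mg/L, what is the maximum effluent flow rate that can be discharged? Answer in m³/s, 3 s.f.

Mass balance at complete mixing: C_std·(Q_w + Q_r) = Q_w·C_e + Q_r·C_b.
Rearranging, Q_w = Q_r·(C_std − C_b)/(C_e − C_std) = 140·(0.18 − 0.066) / (2.18 − 0.18) = 7.98 m³/s.

7.98 m³/s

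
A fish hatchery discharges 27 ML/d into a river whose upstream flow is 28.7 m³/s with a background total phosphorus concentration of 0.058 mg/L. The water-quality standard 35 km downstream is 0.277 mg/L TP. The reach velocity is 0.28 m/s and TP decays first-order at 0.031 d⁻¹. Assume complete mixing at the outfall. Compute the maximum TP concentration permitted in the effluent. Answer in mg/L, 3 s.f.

21.6 mg/L

27 ML/d = 0.3125 m³/s.
Travel time to the compliance point: t = 3.5e+04/0.28 = 1.25e+05 s = 1.447 d; decay factor exp(−0.031·1.447) = 0.9561.
So the concentration just after mixing may be at most 0.277/0.9561 = 0.2897 mg/L.
Mass balance: 0.2897·29.01 = 0.3125·Cₑ + 28.7·0.058.
Cₑ = (8.405 − 1.665) / 0.3125 = 21.57 mg/L.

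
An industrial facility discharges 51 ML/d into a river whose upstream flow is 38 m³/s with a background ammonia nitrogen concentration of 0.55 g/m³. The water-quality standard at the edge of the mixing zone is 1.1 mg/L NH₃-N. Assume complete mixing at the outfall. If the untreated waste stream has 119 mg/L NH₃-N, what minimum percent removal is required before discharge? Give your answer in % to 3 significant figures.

51 ML/d = 0.5903 m³/s.
Mass balance: 1.1·38.59 = 0.5903·Cₑ + 38·0.55.
Cₑ = (42.45 − 20.9) / 0.5903 = 36.51 mg/L.
Required removal = 1 − 36.51/119 = 69.32 %.

69.3 %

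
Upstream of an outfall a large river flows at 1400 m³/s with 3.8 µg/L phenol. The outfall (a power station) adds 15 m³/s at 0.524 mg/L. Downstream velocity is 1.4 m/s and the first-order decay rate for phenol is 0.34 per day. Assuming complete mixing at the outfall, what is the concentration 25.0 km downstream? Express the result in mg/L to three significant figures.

0.00868 mg/L

3.8 µg/L = 0.0038 mg/L.
After complete mixing, C₀ = (15·0.524 + 1400·0.0038) / 1415 = 0.009314 mg/L.
Travel time t = 2.5e+04 m / 1.4 m/s = 1.786e+04 s = 0.2067 d.
C = 0.009314·exp(−0.34·0.2067) = 0.009314·0.9321 = 0.008682 mg/L.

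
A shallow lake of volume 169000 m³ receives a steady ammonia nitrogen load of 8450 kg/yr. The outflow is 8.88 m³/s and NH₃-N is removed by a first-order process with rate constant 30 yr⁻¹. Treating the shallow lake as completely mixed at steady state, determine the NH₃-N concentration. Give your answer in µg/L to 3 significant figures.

Outflow Q = 8.88 m³/s × 3.156e+07 s/yr = 2.802e+08 m³/yr.
Steady-state CSTR mass balance: W = Q·C + k·V·C, so C = W/(Q + kV).
Q + kV = 2.802e+08 + 30·169000 = 2.853e+08 m³/yr.
C = 8450/2.853e+08 = 2.962e-05 kg/m³ = 0.02962 mg/L = 29.62 µg/L.

29.6 µg/L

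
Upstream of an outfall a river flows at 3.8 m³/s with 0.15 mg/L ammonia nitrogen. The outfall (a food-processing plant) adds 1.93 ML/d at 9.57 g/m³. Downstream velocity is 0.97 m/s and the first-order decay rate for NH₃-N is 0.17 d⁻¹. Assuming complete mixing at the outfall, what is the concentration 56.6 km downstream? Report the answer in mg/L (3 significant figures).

0.183 mg/L

1.93 ML/d = 0.02234 m³/s.
After complete mixing, C₀ = (0.02234·9.57 + 3.8·0.15) / 3.822 = 0.2051 mg/L.
Travel time t = 5.66e+04 m / 0.97 m/s = 5.835e+04 s = 0.6754 d.
C = 0.2051·exp(−0.17·0.6754) = 0.2051·0.8915 = 0.1828 mg/L.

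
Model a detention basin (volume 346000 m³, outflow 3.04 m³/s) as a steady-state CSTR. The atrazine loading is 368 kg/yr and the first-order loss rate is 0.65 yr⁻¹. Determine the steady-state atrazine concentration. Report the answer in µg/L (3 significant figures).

Outflow Q = 3.04 m³/s × 3.156e+07 s/yr = 9.594e+07 m³/yr.
Steady-state CSTR mass balance: W = Q·C + k·V·C, so C = W/(Q + kV).
Q + kV = 9.594e+07 + 0.65·346000 = 9.616e+07 m³/yr.
C = 368/9.616e+07 = 3.827e-06 kg/m³ = 0.003827 mg/L = 3.827 µg/L.

3.83 µg/L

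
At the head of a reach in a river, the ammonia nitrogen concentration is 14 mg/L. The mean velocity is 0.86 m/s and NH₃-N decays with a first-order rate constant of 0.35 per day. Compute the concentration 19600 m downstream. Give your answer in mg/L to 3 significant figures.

Travel time t = 19600 m / 0.86 m/s = 1.96e+04/0.86 = 2.279e+04 s = 0.2638 d.
First-order decay: C = 14·exp(−0.35·0.2638) = 14·0.9118 = 12.77 mg/L.

12.8 mg/L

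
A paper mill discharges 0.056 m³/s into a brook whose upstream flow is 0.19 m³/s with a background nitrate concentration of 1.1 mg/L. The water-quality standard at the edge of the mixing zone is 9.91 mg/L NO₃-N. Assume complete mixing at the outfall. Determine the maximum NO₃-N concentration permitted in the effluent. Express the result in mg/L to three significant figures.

Mass balance: 9.91·0.246 = 0.056·Cₑ + 0.19·1.1.
Cₑ = (2.438 − 0.209) / 0.056 = 39.8 mg/L.

39.8 mg/L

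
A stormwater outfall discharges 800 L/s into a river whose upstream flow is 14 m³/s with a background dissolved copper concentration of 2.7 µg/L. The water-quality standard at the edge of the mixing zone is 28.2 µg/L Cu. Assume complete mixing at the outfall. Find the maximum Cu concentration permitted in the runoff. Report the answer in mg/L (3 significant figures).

0.474 mg/L

800 L/s = 0.8 m³/s.
2.7 µg/L = 0.0027 mg/L.
28.2 µg/L = 0.0282 mg/L.
Mass balance: 0.0282·14.8 = 0.8·Cₑ + 14·0.0027.
Cₑ = (0.4174 − 0.0378) / 0.8 = 0.4744 mg/L.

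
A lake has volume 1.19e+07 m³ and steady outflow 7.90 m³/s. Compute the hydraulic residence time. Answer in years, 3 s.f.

Q = 7.90 m³/s × 3.156e+07 s/yr = 2.493e+08 m³/yr.
Hydraulic residence time τ = V/Q = 1.19e+07/2.493e+08 = 0.04773 yr.

0.0477 yr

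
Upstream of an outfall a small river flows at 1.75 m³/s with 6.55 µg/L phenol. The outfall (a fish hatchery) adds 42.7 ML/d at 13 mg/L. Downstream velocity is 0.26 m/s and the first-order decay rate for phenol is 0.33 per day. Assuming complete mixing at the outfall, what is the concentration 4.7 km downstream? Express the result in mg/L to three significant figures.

2.68 mg/L

42.7 ML/d = 0.4942 m³/s.
6.55 µg/L = 0.00655 mg/L.
After complete mixing, C₀ = (0.4942·13 + 1.75·0.00655) / 2.244 = 2.868 mg/L.
Travel time t = 4700 m / 0.26 m/s = 1.808e+04 s = 0.2092 d.
C = 2.868·exp(−0.33·0.2092) = 2.868·0.9333 = 2.677 mg/L.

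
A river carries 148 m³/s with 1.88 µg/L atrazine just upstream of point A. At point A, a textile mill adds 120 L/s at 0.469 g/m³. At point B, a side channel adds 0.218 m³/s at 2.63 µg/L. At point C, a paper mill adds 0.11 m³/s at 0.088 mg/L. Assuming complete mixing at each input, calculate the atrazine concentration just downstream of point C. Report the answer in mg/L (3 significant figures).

1.88 µg/L = 0.00188 mg/L.
120 L/s = 0.12 m³/s.
After input A: C = (148·0.00188 + 0.12·0.469) / 148.1 = 0.002258 mg/L.
2.63 µg/L = 0.00263 mg/L.
After input B: C = (148.1·0.002258 + 0.218·0.00263) / 148.3 = 0.002259 mg/L.
After input C: C = (148.3·0.002259 + 0.11·0.088) / 148.4 = 0.002323 mg/L.

0.00232 mg/L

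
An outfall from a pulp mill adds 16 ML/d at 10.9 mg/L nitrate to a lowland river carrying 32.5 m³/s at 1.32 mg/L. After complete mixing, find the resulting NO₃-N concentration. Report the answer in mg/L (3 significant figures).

16 ML/d = 0.1852 m³/s.
Conservation of mass across the mixing zone: C = (0.1852·10.9 + 32.5·1.32) / (0.1852 + 32.5) = 44.92/32.69 = 1.374 mg/L.

1.37 mg/L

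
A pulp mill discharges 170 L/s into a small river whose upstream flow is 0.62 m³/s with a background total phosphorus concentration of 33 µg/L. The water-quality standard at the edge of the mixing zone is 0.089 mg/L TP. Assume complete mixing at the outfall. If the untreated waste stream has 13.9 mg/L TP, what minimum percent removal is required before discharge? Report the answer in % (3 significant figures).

170 L/s = 0.17 m³/s.
33 µg/L = 0.033 mg/L.
Mass balance: 0.089·0.79 = 0.17·Cₑ + 0.62·0.033.
Cₑ = (0.07031 − 0.02046) / 0.17 = 0.2932 mg/L.
Required removal = 1 − 0.2932/13.9 = 97.89 %.

97.9 %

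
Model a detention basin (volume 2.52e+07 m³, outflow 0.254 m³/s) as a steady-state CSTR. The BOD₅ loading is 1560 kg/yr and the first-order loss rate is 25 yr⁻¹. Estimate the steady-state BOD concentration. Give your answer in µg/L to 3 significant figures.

2.45 µg/L

Outflow Q = 0.254 m³/s × 3.156e+07 s/yr = 8.016e+06 m³/yr.
Steady-state CSTR mass balance: W = Q·C + k·V·C, so C = W/(Q + kV).
Q + kV = 8.016e+06 + 25·2.52e+07 = 6.38e+08 m³/yr.
C = 1560/6.38e+08 = 2.445e-06 kg/m³ = 0.002445 mg/L = 2.445 µg/L.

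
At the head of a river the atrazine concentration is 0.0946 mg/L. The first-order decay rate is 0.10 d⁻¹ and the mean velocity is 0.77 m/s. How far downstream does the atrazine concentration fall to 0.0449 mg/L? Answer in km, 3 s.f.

496 km

From C = C₀·e^(−kt), t = ln(C₀/C)/k = ln(0.0946/0.0449)/0.10 = 0.7452/0.10 = 7.452 d.
Distance = v·t = 0.77 m/s × 6.439e+05 s = 4.958e+05 m = 495.8 km.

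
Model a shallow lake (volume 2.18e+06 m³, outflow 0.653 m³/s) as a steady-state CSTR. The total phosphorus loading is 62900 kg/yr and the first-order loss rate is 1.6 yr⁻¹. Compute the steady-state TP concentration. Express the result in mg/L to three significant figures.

2.61 mg/L

Outflow Q = 0.653 m³/s × 3.156e+07 s/yr = 2.061e+07 m³/yr.
Steady-state CSTR mass balance: W = Q·C + k·V·C, so C = W/(Q + kV).
Q + kV = 2.061e+07 + 1.6·2.18e+06 = 2.41e+07 m³/yr.
C = 62900/2.41e+07 = 0.00261 kg/m³ = 2.61 mg/L.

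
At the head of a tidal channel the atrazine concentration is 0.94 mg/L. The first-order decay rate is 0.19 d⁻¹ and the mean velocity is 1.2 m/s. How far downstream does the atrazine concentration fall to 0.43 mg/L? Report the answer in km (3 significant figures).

From C = C₀·e^(−kt), t = ln(C₀/C)/k = ln(0.94/0.43)/0.19 = 0.7821/0.19 = 4.116 d.
Distance = v·t = 1.2 m/s × 3.556e+05 s = 4.268e+05 m = 426.8 km.

427 km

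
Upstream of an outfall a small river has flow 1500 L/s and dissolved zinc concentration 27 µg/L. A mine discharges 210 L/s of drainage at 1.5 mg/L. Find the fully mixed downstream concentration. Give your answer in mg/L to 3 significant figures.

0.208 mg/L

210 L/s = 0.21 m³/s.
1500 L/s = 1.5 m³/s.
27 µg/L = 0.027 mg/L.
By mass balance at complete mixing, C = (0.21·1.5 + 1.5·0.027) / (0.21 + 1.5) = 0.3555/1.71 = 0.2079 mg/L.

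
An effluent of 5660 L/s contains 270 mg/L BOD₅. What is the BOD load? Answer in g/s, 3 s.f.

5660 L/s = 5.66 m³/s.
Mass flux = Q·C = 5.66 m³/s × 270 g/m³ = 1528 g/s.

1530 g/s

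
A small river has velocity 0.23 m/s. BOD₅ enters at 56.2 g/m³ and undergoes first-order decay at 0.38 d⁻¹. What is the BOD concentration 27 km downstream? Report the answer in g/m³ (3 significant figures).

Travel time t = 27 km / 0.23 m/s = 2.7e+04/0.23 = 1.174e+05 s = 1.359 d.
First-order decay: C = 56.2·exp(−0.38·1.359) = 56.2·0.5967 = 33.54 g/m³.

33.5 g/m³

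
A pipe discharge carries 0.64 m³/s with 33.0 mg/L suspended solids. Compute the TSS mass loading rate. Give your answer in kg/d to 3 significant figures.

1820 kg/d

Mass flux = Q·C = 0.64 m³/s × 33 g/m³ = 21.12 g/s.
= 21.12 g/s × 86.4 = 1825 kg/d.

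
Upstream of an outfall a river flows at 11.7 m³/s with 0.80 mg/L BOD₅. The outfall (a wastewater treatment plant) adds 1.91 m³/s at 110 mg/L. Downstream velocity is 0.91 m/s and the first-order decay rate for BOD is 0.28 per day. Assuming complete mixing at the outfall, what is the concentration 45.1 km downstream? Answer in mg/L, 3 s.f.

After complete mixing, C₀ = (1.91·110 + 11.7·0.8) / 13.61 = 16.12 mg/L.
Travel time t = 4.51e+04 m / 0.91 m/s = 4.956e+04 s = 0.5736 d.
C = 16.12·exp(−0.28·0.5736) = 16.12·0.8516 = 13.73 mg/L.

13.7 mg/L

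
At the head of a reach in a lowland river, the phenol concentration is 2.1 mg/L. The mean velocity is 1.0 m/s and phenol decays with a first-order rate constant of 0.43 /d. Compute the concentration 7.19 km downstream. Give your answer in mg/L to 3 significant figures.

2.03 mg/L

Travel time t = 7.19 km / 1.0 m/s = 7190/1.0 = 7190 s = 0.08322 d.
First-order decay: C = 2.1·exp(−0.43·0.08322) = 2.1·0.9648 = 2.026 mg/L.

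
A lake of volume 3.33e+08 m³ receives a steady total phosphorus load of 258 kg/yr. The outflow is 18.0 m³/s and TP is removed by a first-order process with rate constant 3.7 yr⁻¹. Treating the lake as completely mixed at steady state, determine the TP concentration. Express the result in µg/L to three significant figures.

0.143 µg/L

Outflow Q = 18.0 m³/s × 3.156e+07 s/yr = 5.68e+08 m³/yr.
Steady-state CSTR mass balance: W = Q·C + k·V·C, so C = W/(Q + kV).
Q + kV = 5.68e+08 + 3.7·3.33e+08 = 1.8e+09 m³/yr.
C = 258/1.8e+09 = 1.433e-07 kg/m³ = 0.0001433 mg/L = 0.1433 µg/L.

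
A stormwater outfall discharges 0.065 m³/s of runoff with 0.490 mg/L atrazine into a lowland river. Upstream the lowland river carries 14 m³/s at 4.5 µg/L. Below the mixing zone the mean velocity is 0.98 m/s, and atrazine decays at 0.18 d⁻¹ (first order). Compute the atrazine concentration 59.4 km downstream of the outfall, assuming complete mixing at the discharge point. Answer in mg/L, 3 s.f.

0.00594 mg/L

4.5 µg/L = 0.0045 mg/L.
After complete mixing, C₀ = (0.065·0.49 + 14·0.0045) / 14.06 = 0.006744 mg/L.
Travel time t = 5.94e+04 m / 0.98 m/s = 6.061e+04 s = 0.7015 d.
C = 0.006744·exp(−0.18·0.7015) = 0.006744·0.8814 = 0.005944 mg/L.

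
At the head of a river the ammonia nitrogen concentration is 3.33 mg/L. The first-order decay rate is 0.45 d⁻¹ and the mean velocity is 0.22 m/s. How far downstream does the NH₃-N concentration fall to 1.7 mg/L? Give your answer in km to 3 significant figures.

28.4 km

From C = C₀·e^(−kt), t = ln(C₀/C)/k = ln(3.33/1.7)/0.45 = 0.6723/0.45 = 1.494 d.
Distance = v·t = 0.22 m/s × 1.291e+05 s = 2.84e+04 m = 28.4 km.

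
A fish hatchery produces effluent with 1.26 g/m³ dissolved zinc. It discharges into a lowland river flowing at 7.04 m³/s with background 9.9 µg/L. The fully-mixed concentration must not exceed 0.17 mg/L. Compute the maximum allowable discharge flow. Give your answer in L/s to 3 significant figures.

1030 L/s

9.9 µg/L = 0.0099 mg/L.
Mass balance at complete mixing: C_std·(Q_w + Q_r) = Q_w·C_e + Q_r·C_b.
Rearranging, Q_w = Q_r·(C_std − C_b)/(C_e − C_std) = 7.04·(0.17 − 0.0099) / (1.26 − 0.17) = 1.034 m³/s.
= 1034 L/s.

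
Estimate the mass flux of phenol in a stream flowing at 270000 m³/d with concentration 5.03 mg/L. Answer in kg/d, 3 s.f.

1360 kg/d

270000 m³/d = 3.125 m³/s.
Mass flux = Q·C = 3.125 m³/s × 5.03 g/m³ = 15.72 g/s.
= 15.72 g/s × 86.4 = 1358 kg/d.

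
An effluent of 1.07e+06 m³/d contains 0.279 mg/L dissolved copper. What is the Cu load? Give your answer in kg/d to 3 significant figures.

299 kg/d

1.07e+06 m³/d = 12.38 m³/s.
Mass flux = Q·C = 12.38 m³/s × 0.279 g/m³ = 3.455 g/s.
= 3.455 g/s × 86.4 = 298.5 kg/d.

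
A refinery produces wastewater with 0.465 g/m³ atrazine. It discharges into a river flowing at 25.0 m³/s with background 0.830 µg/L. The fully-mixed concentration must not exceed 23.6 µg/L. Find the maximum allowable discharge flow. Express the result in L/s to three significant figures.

1290 L/s

0.830 µg/L = 0.00083 mg/L.
23.6 µg/L = 0.0236 mg/L.
Mass balance at complete mixing: C_std·(Q_w + Q_r) = Q_w·C_e + Q_r·C_b.
Rearranging, Q_w = Q_r·(C_std − C_b)/(C_e − C_std) = 25.0·(0.0236 − 0.00083) / (0.465 − 0.0236) = 1.29 m³/s.
= 1290 L/s.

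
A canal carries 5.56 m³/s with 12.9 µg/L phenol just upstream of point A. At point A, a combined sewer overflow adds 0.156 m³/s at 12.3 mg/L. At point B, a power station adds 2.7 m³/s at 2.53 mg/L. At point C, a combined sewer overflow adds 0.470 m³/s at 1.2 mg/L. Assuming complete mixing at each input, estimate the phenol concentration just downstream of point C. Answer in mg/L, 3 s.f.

1.06 mg/L

12.9 µg/L = 0.0129 mg/L.
After input A: C = (5.56·0.0129 + 0.156·12.3) / 5.716 = 0.3482 mg/L.
After input B: C = (5.716·0.3482 + 2.7·2.53) / 8.416 = 1.048 mg/L.
After input C: C = (8.416·1.048 + 0.47·1.2) / 8.886 = 1.056 mg/L.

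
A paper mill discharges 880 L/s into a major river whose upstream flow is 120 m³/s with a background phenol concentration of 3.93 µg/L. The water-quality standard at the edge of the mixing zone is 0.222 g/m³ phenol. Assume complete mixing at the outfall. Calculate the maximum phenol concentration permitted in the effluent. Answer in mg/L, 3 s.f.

880 L/s = 0.88 m³/s.
3.93 µg/L = 0.00393 mg/L.
Mass balance: 0.222·120.9 = 0.88·Cₑ + 120·0.00393.
Cₑ = (26.84 − 0.4716) / 0.88 = 29.96 mg/L.

30.0 mg/L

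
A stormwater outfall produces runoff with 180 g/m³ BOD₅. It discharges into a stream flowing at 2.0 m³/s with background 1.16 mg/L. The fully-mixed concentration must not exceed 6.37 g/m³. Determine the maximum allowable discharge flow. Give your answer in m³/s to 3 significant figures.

Mass balance at complete mixing: C_std·(Q_w + Q_r) = Q_w·C_e + Q_r·C_b.
Rearranging, Q_w = Q_r·(C_std − C_b)/(C_e − C_std) = 2.0·(6.37 − 1.16) / (180 − 6.37) = 0.06001 m³/s.

0.0600 m³/s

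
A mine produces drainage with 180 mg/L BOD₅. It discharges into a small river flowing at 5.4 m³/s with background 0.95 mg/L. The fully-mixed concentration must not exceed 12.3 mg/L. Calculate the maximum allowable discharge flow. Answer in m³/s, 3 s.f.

0.365 m³/s

Mass balance at complete mixing: C_std·(Q_w + Q_r) = Q_w·C_e + Q_r·C_b.
Rearranging, Q_w = Q_r·(C_std − C_b)/(C_e − C_std) = 5.4·(12.3 − 0.95) / (180 − 12.3) = 0.3655 m³/s.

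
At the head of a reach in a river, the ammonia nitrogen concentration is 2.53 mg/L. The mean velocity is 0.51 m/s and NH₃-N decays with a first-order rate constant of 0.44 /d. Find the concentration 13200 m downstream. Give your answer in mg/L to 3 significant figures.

2.22 mg/L

Travel time t = 13200 m / 0.51 m/s = 1.32e+04/0.51 = 2.588e+04 s = 0.2996 d.
First-order decay: C = 2.53·exp(−0.44·0.2996) = 2.53·0.8765 = 2.218 mg/L.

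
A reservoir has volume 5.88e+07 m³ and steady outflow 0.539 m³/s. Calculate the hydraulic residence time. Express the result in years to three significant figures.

3.46 yr

Q = 0.539 m³/s × 3.156e+07 s/yr = 1.701e+07 m³/yr.
Hydraulic residence time τ = V/Q = 5.88e+07/1.701e+07 = 3.457 yr.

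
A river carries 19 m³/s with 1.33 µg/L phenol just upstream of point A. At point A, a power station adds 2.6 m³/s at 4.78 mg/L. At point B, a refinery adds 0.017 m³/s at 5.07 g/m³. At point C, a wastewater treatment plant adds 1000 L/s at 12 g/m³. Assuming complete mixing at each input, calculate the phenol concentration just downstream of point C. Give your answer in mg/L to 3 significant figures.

1.33 µg/L = 0.00133 mg/L.
After input A: C = (19·0.00133 + 2.6·4.78) / 21.6 = 0.5765 mg/L.
After input B: C = (21.6·0.5765 + 0.017·5.07) / 21.62 = 0.5801 mg/L.
1000 L/s = 1 m³/s.
After input C: C = (21.62·0.5801 + 1·12) / 22.62 = 1.085 mg/L.

1.09 mg/L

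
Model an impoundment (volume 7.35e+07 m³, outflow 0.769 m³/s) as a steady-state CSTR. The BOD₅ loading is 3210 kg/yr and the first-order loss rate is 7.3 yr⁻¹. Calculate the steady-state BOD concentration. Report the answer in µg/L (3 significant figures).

Outflow Q = 0.769 m³/s × 3.156e+07 s/yr = 2.427e+07 m³/yr.
Steady-state CSTR mass balance: W = Q·C + k·V·C, so C = W/(Q + kV).
Q + kV = 2.427e+07 + 7.3·7.35e+07 = 5.608e+08 m³/yr.
C = 3210/5.608e+08 = 5.724e-06 kg/m³ = 0.005724 mg/L = 5.724 µg/L.

5.72 µg/L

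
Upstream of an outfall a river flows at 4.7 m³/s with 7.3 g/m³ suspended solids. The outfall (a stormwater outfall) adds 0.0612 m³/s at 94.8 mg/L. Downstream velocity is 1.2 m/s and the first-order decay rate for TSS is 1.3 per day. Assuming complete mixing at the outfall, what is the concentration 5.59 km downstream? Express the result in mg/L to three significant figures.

7.85 mg/L

After complete mixing, C₀ = (0.0612·94.8 + 4.7·7.3) / 4.761 = 8.425 mg/L.
Travel time t = 5590 m / 1.2 m/s = 4658 s = 0.05392 d.
C = 8.425·exp(−1.3·0.05392) = 8.425·0.9323 = 7.854 mg/L.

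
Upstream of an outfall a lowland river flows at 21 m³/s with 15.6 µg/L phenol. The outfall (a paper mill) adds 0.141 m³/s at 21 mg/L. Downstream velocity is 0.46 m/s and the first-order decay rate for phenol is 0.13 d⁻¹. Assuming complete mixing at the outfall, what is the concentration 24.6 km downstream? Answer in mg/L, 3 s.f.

15.6 µg/L = 0.0156 mg/L.
After complete mixing, C₀ = (0.141·21 + 21·0.0156) / 21.14 = 0.1556 mg/L.
Travel time t = 2.46e+04 m / 0.46 m/s = 5.348e+04 s = 0.619 d.
C = 0.1556·exp(−0.13·0.619) = 0.1556·0.9227 = 0.1435 mg/L.

0.144 mg/L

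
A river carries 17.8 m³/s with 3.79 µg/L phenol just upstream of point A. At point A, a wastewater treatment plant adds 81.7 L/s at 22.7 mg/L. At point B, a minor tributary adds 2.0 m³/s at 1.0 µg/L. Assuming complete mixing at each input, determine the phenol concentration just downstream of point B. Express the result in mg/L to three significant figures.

3.79 µg/L = 0.00379 mg/L.
81.7 L/s = 0.0817 m³/s.
After input A: C = (17.8·0.00379 + 0.0817·22.7) / 17.88 = 0.1075 mg/L.
1.0 µg/L = 0.001 mg/L.
After input B: C = (17.88·0.1075 + 2·0.001) / 19.88 = 0.09678 mg/L.

0.0968 mg/L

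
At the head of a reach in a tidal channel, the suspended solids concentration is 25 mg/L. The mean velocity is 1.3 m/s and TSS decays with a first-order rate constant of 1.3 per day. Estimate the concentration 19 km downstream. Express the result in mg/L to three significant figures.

Travel time t = 19 km / 1.3 m/s = 1.9e+04/1.3 = 1.462e+04 s = 0.1692 d.
First-order decay: C = 25·exp(−1.3·0.1692) = 25·0.8026 = 20.06 mg/L.

20.1 mg/L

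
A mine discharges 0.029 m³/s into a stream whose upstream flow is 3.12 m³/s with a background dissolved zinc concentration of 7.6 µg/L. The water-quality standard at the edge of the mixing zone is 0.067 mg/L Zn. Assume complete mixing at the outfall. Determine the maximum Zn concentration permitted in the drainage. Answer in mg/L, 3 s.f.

6.46 mg/L

7.6 µg/L = 0.0076 mg/L.
Mass balance: 0.067·3.149 = 0.029·Cₑ + 3.12·0.0076.
Cₑ = (0.211 − 0.02371) / 0.029 = 6.458 mg/L.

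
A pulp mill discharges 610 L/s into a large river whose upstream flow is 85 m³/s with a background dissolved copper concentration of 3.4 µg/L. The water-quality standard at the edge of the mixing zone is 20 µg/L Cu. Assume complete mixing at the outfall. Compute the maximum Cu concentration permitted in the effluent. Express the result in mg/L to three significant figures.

2.33 mg/L

610 L/s = 0.61 m³/s.
3.4 µg/L = 0.0034 mg/L.
20 µg/L = 0.02 mg/L.
Mass balance: 0.02·85.61 = 0.61·Cₑ + 85·0.0034.
Cₑ = (1.712 − 0.289) / 0.61 = 2.333 mg/L.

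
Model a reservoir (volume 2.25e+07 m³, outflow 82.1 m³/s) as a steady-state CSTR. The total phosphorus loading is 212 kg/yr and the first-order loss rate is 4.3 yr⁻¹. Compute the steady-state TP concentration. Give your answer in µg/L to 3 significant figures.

0.0789 µg/L

Outflow Q = 82.1 m³/s × 3.156e+07 s/yr = 2.591e+09 m³/yr.
Steady-state CSTR mass balance: W = Q·C + k·V·C, so C = W/(Q + kV).
Q + kV = 2.591e+09 + 4.3·2.25e+07 = 2.688e+09 m³/yr.
C = 212/2.688e+09 = 7.888e-08 kg/m³ = 7.888e-05 mg/L = 0.07888 µg/L.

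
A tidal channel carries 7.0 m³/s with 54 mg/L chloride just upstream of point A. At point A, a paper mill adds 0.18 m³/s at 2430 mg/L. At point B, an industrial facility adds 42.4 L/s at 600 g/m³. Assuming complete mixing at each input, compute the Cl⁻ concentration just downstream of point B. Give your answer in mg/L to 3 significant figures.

116 mg/L

After input A: C = (7·54 + 0.18·2430) / 7.18 = 113.6 mg/L.
42.4 L/s = 0.0424 m³/s.
After input B: C = (7.18·113.6 + 0.0424·600) / 7.222 = 116.4 mg/L.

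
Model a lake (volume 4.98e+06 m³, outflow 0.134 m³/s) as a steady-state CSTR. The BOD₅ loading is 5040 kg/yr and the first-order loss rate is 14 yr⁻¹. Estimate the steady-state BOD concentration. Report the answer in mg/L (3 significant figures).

Outflow Q = 0.134 m³/s × 3.156e+07 s/yr = 4.229e+06 m³/yr.
Steady-state CSTR mass balance: W = Q·C + k·V·C, so C = W/(Q + kV).
Q + kV = 4.229e+06 + 14·4.98e+06 = 7.395e+07 m³/yr.
C = 5040/7.395e+07 = 6.816e-05 kg/m³ = 0.06816 mg/L.

0.0682 mg/L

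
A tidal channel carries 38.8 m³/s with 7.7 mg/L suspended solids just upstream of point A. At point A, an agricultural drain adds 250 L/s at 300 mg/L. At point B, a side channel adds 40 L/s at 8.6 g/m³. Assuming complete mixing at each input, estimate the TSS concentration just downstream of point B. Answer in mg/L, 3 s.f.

9.57 mg/L

250 L/s = 0.25 m³/s.
After input A: C = (38.8·7.7 + 0.25·300) / 39.05 = 9.571 mg/L.
40 L/s = 0.04 m³/s.
After input B: C = (39.05·9.571 + 0.04·8.6) / 39.09 = 9.57 mg/L.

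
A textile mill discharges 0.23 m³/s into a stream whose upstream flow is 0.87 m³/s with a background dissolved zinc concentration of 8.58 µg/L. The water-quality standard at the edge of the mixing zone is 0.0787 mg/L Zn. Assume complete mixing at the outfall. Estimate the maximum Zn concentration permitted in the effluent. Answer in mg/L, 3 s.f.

8.58 µg/L = 0.00858 mg/L.
Mass balance: 0.0787·1.1 = 0.23·Cₑ + 0.87·0.00858.
Cₑ = (0.08657 − 0.007465) / 0.23 = 0.3439 mg/L.

0.344 mg/L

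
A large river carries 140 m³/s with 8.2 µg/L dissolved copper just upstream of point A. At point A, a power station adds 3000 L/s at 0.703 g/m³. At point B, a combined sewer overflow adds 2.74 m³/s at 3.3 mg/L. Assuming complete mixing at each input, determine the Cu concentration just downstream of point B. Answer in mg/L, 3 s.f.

8.2 µg/L = 0.0082 mg/L.
3000 L/s = 3 m³/s.
After input A: C = (140·0.0082 + 3·0.703) / 143 = 0.02278 mg/L.
After input B: C = (143·0.02278 + 2.74·3.3) / 145.7 = 0.08439 mg/L.

0.0844 mg/L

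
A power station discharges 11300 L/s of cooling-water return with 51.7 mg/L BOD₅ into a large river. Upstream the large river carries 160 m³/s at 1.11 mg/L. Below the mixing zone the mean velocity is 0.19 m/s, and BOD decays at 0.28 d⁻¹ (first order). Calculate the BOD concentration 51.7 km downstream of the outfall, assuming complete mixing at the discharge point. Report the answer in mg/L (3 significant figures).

1.84 mg/L

11300 L/s = 11.3 m³/s.
After complete mixing, C₀ = (11.3·51.7 + 160·1.11) / 171.3 = 4.447 mg/L.
Travel time t = 5.17e+04 m / 0.19 m/s = 2.721e+05 s = 3.149 d.
C = 4.447·exp(−0.28·3.149) = 4.447·0.414 = 1.841 mg/L.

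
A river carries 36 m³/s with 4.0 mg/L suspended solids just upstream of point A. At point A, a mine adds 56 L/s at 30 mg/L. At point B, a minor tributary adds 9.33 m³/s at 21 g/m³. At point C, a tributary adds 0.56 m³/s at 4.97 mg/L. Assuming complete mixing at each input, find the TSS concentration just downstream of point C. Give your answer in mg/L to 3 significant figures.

7.50 mg/L

56 L/s = 0.056 m³/s.
After input A: C = (36·4 + 0.056·30) / 36.06 = 4.04 mg/L.
After input B: C = (36.06·4.04 + 9.33·21) / 45.39 = 7.527 mg/L.
After input C: C = (45.39·7.527 + 0.56·4.97) / 45.95 = 7.496 mg/L.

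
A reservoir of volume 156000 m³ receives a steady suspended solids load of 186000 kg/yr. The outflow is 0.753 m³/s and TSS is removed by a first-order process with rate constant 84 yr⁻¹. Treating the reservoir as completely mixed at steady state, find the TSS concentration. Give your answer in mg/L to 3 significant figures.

Outflow Q = 0.753 m³/s × 3.156e+07 s/yr = 2.376e+07 m³/yr.
Steady-state CSTR mass balance: W = Q·C + k·V·C, so C = W/(Q + kV).
Q + kV = 2.376e+07 + 84·156000 = 3.687e+07 m³/yr.
C = 186000/3.687e+07 = 0.005045 kg/m³ = 5.045 mg/L.

5.05 mg/L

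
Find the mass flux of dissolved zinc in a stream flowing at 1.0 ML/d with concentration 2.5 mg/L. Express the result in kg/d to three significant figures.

1.0 ML/d = 0.01157 m³/s.
Mass flux = Q·C = 0.01157 m³/s × 2.5 g/m³ = 0.02894 g/s.
= 0.02894 g/s × 86.4 = 2.5 kg/d.

2.50 kg/d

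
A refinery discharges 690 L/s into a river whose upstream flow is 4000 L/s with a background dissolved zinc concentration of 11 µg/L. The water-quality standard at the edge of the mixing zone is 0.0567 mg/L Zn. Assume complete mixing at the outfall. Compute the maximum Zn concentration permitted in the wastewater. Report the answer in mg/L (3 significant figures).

690 L/s = 0.69 m³/s.
4000 L/s = 4 m³/s.
11 µg/L = 0.011 mg/L.
Mass balance: 0.0567·4.69 = 0.69·Cₑ + 4·0.011.
Cₑ = (0.2659 − 0.044) / 0.69 = 0.3216 mg/L.

0.322 mg/L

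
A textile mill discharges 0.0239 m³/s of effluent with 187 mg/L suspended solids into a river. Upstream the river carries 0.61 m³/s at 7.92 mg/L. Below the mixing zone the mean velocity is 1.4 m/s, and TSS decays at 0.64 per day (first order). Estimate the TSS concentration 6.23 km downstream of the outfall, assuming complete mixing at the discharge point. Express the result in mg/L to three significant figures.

After complete mixing, C₀ = (0.0239·187 + 0.61·7.92) / 0.6339 = 14.67 mg/L.
Travel time t = 6230 m / 1.4 m/s = 4450 s = 0.0515 d.
C = 14.67·exp(−0.64·0.0515) = 14.67·0.9676 = 14.2 mg/L.

14.2 mg/L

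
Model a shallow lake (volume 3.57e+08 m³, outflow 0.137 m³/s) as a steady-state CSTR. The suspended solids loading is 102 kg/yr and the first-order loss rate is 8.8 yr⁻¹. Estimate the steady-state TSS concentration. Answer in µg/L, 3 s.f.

0.0324 µg/L

Outflow Q = 0.137 m³/s × 3.156e+07 s/yr = 4.323e+06 m³/yr.
Steady-state CSTR mass balance: W = Q·C + k·V·C, so C = W/(Q + kV).
Q + kV = 4.323e+06 + 8.8·3.57e+08 = 3.146e+09 m³/yr.
C = 102/3.146e+09 = 3.242e-08 kg/m³ = 3.242e-05 mg/L = 0.03242 µg/L.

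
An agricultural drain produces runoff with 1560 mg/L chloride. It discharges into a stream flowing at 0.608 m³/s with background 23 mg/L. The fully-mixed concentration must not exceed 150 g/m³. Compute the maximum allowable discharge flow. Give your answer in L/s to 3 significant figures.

Mass balance at complete mixing: C_std·(Q_w + Q_r) = Q_w·C_e + Q_r·C_b.
Rearranging, Q_w = Q_r·(C_std − C_b)/(C_e − C_std) = 0.608·(150 − 23) / (1560 − 150) = 0.05476 m³/s.
= 54.76 L/s.

54.8 L/s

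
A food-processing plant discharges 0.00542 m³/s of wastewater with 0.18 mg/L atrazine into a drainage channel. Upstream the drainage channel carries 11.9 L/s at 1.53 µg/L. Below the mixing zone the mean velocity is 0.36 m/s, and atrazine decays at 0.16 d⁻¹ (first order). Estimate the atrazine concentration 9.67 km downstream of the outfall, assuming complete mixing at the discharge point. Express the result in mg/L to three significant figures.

0.0546 mg/L

11.9 L/s = 0.0119 m³/s.
1.53 µg/L = 0.00153 mg/L.
After complete mixing, C₀ = (0.00542·0.18 + 0.0119·0.00153) / 0.01732 = 0.05738 mg/L.
Travel time t = 9670 m / 0.36 m/s = 2.686e+04 s = 0.3109 d.
C = 0.05738·exp(−0.16·0.3109) = 0.05738·0.9515 = 0.05459 mg/L.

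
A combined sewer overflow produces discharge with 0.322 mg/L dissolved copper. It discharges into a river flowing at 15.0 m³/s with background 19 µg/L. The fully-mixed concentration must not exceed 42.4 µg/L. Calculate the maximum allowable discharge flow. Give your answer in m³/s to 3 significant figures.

19 µg/L = 0.019 mg/L.
42.4 µg/L = 0.0424 mg/L.
Mass balance at complete mixing: C_std·(Q_w + Q_r) = Q_w·C_e + Q_r·C_b.
Rearranging, Q_w = Q_r·(C_std − C_b)/(C_e − C_std) = 15.0·(0.0424 − 0.019) / (0.322 − 0.0424) = 1.255 m³/s.

1.26 m³/s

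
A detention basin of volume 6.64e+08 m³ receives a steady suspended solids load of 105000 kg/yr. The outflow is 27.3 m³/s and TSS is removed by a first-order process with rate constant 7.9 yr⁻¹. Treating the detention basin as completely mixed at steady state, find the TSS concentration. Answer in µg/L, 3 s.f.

17.2 µg/L

Outflow Q = 27.3 m³/s × 3.156e+07 s/yr = 8.615e+08 m³/yr.
Steady-state CSTR mass balance: W = Q·C + k·V·C, so C = W/(Q + kV).
Q + kV = 8.615e+08 + 7.9·6.64e+08 = 6.107e+09 m³/yr.
C = 105000/6.107e+09 = 1.719e-05 kg/m³ = 0.01719 mg/L = 17.19 µg/L.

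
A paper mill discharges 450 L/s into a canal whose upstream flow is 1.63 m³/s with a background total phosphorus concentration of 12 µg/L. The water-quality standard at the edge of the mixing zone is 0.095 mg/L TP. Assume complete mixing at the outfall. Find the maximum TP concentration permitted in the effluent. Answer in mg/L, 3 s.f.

450 L/s = 0.45 m³/s.
12 µg/L = 0.012 mg/L.
Mass balance: 0.095·2.08 = 0.45·Cₑ + 1.63·0.012.
Cₑ = (0.1976 − 0.01956) / 0.45 = 0.3956 mg/L.

0.396 mg/L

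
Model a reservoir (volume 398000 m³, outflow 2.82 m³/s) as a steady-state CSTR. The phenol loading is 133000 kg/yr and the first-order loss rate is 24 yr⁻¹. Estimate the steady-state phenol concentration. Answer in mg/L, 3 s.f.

Outflow Q = 2.82 m³/s × 3.156e+07 s/yr = 8.899e+07 m³/yr.
Steady-state CSTR mass balance: W = Q·C + k·V·C, so C = W/(Q + kV).
Q + kV = 8.899e+07 + 24·398000 = 9.854e+07 m³/yr.
C = 133000/9.854e+07 = 0.00135 kg/m³ = 1.35 mg/L.

1.35 mg/L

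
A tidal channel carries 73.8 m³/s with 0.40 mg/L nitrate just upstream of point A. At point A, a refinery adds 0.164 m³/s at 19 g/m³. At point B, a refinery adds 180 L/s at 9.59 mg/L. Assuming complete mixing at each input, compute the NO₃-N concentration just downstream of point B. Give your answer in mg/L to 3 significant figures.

After input A: C = (73.8·0.4 + 0.164·19) / 73.96 = 0.4412 mg/L.
180 L/s = 0.18 m³/s.
After input B: C = (73.96·0.4412 + 0.18·9.59) / 74.14 = 0.4635 mg/L.

0.463 mg/L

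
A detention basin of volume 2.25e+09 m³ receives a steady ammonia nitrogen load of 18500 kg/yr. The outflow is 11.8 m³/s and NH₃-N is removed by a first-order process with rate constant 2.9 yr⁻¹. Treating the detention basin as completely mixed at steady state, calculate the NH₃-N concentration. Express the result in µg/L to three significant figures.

Outflow Q = 11.8 m³/s × 3.156e+07 s/yr = 3.724e+08 m³/yr.
Steady-state CSTR mass balance: W = Q·C + k·V·C, so C = W/(Q + kV).
Q + kV = 3.724e+08 + 2.9·2.25e+09 = 6.897e+09 m³/yr.
C = 18500/6.897e+09 = 2.682e-06 kg/m³ = 0.002682 mg/L = 2.682 µg/L.

2.68 µg/L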